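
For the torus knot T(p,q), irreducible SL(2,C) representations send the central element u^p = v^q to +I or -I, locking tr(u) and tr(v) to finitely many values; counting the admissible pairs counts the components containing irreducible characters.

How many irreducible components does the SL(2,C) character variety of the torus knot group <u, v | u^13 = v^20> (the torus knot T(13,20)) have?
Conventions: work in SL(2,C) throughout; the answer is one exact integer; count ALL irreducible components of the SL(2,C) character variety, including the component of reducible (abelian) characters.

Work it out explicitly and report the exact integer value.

115

For T(13,20): irreducibility forces the central element u^13 = v^20 to one of +I, -I.
This locks tr(u) to 2*cos(pi*alpha/13), alpha in 1..12, and tr(v) to 2*cos(pi*beta/20), beta in 1..19, on each component of irreducible characters.
u^13 = (-1)^alpha I and v^20 = (-1)^beta I must agree, so alpha and beta have equal parity.
Counting: 6 odd alphas x 10 odd betas + 6 even alphas x 9 even betas = 60 + 54 = 114.
Total: 114 irreducible-character components + 1 reducible (abelian) component = 115.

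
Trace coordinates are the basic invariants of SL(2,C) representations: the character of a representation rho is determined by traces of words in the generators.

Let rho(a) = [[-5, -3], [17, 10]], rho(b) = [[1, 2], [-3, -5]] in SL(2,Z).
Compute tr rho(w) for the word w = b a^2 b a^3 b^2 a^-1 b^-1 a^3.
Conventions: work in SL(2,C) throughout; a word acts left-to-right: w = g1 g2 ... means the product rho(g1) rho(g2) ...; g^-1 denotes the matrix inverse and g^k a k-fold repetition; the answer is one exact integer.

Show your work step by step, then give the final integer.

84138272

rho(b) = [[1, 2], [-3, -5]]
... * rho(a) = [[-5, -3], [17, 10]]  ->  [[29, 17], [-70, -41]]
... * rho(a) = [[-5, -3], [17, 10]]  ->  [[144, 83], [-347, -200]]
... * rho(b) = [[1, 2], [-3, -5]]  ->  [[-105, -127], [253, 306]]
... * rho(a) = [[-5, -3], [17, 10]]  ->  [[-1634, -955], [3937, 2301]]
... * rho(a) = [[-5, -3], [17, 10]]  ->  [[-8065, -4648], [19432, 11199]]
... * rho(a) = [[-5, -3], [17, 10]]  ->  [[-38691, -22285], [93223, 53694]]
... * rho(b) = [[1, 2], [-3, -5]]  ->  [[28164, 34043], [-67859, -82024]]
... * rho(b) = [[1, 2], [-3, -5]]  ->  [[-73965, -113887], [178213, 274402]]
... * rho(a^-1) = [[10, 3], [-17, -5]]  ->  [[1196429, 347540], [-2882704, -837371]]
... * rho(b^-1) = [[-5, -2], [3, 1]]  ->  [[-4939525, -2045318], [11901407, 4928037]]
... * rho(a) = [[-5, -3], [17, 10]]  ->  [[-10072781, -5634605], [24269594, 13576149]]
... * rho(a) = [[-5, -3], [17, 10]]  ->  [[-45424380, -26127707], [109446563, 62952708]]
... * rho(a) = [[-5, -3], [17, 10]]  ->  [[-217049119, -125003930], [522963221, 301187391]]
tr = -217049119 + 301187391 = 84138272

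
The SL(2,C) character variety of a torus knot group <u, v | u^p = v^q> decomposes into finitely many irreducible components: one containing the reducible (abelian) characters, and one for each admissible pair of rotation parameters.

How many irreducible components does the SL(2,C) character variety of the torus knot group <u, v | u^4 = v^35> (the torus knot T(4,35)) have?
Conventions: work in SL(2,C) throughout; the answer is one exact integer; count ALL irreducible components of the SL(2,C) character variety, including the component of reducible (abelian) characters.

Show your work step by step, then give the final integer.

For T(4,35): irreducibility forces the central element u^4 = v^35 to one of +I, -I.
On an irreducible component, tr(u) is locked at 2*cos(pi*alpha/4) for some alpha in 1..3, and tr(v) at 2*cos(pi*beta/35) for some beta in 1..34.
The two central values (-1)^alpha I and (-1)^beta I must be the same matrix, so alpha and beta share a parity.
Enumerate parity-matched pairs: 2*17 odd-odd plus 1*17 even-even gives 51.
components with irreducible characters: 51; plus the single component of reducible (abelian) characters: total 52.

52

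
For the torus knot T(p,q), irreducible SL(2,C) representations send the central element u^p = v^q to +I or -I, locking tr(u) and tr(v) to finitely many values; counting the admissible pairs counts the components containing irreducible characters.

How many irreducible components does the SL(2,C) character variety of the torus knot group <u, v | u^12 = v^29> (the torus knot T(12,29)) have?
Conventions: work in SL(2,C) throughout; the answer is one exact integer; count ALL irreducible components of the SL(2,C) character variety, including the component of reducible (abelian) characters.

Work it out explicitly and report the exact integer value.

Gamma = < u, v | u^12 = v^29 > (torus knot T(12,29)); the central element u^12 = v^29 acts as +I or -I in any irreducible SL(2,C) representation.
So on each irreducible component the traces are pinned: tr(u) = 2*cos(pi*alpha/12) with 1 <= alpha <= 11, tr(v) = 2*cos(pi*beta/29) with 1 <= beta <= 28.
u^12 = (-1)^alpha I and v^29 = (-1)^beta I must agree, so alpha and beta have equal parity.
Enumerate parity-matched pairs: 6*14 odd-odd plus 5*14 even-even gives 154.
Total: 154 irreducible-character components + 1 reducible (abelian) component = 155.

155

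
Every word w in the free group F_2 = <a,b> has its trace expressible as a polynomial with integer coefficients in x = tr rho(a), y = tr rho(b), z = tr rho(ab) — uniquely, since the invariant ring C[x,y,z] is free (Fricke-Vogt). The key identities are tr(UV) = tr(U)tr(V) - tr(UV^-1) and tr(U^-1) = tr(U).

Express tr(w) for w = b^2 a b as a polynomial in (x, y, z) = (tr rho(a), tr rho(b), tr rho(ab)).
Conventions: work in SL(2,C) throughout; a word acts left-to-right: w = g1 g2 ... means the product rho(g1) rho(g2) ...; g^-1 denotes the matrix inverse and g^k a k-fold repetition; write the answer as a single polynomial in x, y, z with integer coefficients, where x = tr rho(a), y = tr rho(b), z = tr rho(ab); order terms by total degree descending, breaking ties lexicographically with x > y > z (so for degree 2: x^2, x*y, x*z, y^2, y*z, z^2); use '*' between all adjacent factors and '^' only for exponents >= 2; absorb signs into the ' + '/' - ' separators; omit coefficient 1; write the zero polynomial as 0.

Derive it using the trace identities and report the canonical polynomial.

y^2*z - x*y - z

trace(a b^2) = trace(b)*trace(a b) - trace(a)  (reduce the b square) = y*z - x
next, trace(b^2 a b) = trace(b)*trace(a b^2) - trace(a b)  (reduce the b square) = y^2*z - x*y - z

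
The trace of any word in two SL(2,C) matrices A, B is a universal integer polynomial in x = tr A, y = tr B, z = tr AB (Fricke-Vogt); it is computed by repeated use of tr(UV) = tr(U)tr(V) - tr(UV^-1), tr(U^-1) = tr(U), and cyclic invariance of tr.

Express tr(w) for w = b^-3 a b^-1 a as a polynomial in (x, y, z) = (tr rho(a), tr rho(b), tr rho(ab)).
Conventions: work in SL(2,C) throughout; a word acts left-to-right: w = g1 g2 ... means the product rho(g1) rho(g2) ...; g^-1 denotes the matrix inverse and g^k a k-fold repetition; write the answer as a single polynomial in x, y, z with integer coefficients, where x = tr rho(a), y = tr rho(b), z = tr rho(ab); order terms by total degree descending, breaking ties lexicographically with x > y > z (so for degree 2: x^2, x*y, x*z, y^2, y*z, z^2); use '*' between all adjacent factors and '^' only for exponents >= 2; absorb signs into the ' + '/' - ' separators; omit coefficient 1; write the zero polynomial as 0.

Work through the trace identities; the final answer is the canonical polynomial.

x^2*y^4 - 2*x*y^3*z - 2*x^2*y^2 + y^2*z^2 + 3*x*y*z - y^2 - z^2 + 2

apply: trace(a^2) = trace(a) * trace(a) - trace(1) = x^2 - 2
apply: trace(a^2 b) = trace(a) * trace(b a) - trace(b) = x*z - y
apply: trace(b^-1 a^2) = trace(a^2) * trace(b) - trace(a^2 b) = x^2*y - x*z - y
use: trace(b^-2 a^2) = trace(b^-1 a^2) * trace(b) - trace(b^-1 a^2 b) = x^2*y^2 - x*y*z - x^2 - y^2 + 2
use: trace(a b^-3 a) = trace(b^-2 a^2) * trace(b) - trace(b^-2 a^2 b) = x^2*y^3 - x*y^2*z - 2*x^2*y - y^3 + x*z + 3*y
apply: trace(a b a b) = trace(a b) * trace(a b) - trace(1) = z^2 - 2
trace(b^-1 a b a) = trace(a b a) * trace(b) - trace(a b a b) = x*y*z - y^2 - z^2 + 2
use: trace(a b a b^-2) = trace(b^-1 a b a) * trace(b) - trace(b^-1 a b a b) = x*y^2*z - y^3 - y*z^2 - x*z + 3*y
apply: trace(a b^-3 a b) = trace(a b a b^-2) * trace(b) - trace(a b a b^-1) = x*y^3*z - y^4 - y^2*z^2 - 2*x*y*z + 4*y^2 + z^2 - 2
apply: trace(b^-3 a b^-1 a) = trace(a b^-3 a) * trace(b) - trace(a b^-3 a b) = x^2*y^4 - 2*x*y^3*z - 2*x^2*y^2 + y^2*z^2 + 3*x*y*z - y^2 - z^2 + 2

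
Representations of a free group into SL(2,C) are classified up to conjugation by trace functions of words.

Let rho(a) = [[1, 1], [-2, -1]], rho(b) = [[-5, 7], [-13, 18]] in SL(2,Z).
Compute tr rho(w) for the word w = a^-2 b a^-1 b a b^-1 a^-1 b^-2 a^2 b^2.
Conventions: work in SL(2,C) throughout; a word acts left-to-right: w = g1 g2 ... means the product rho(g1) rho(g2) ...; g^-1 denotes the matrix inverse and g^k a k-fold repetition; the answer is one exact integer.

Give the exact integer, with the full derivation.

rho(a^-1) = [[-1, -1], [2, 1]]
... * rho(a^-1) = [[-1, -1], [2, 1]]  ->  [[-1, 0], [0, -1]]
... * rho(b) = [[-5, 7], [-13, 18]]  ->  [[5, -7], [13, -18]]
... * rho(a^-1) = [[-1, -1], [2, 1]]  ->  [[-19, -12], [-49, -31]]
... * rho(b) = [[-5, 7], [-13, 18]]  ->  [[251, -349], [648, -901]]
... * rho(a) = [[1, 1], [-2, -1]]  ->  [[949, 600], [2450, 1549]]
... * rho(b^-1) = [[18, -7], [13, -5]]  ->  [[24882, -9643], [64237, -24895]]
... * rho(a^-1) = [[-1, -1], [2, 1]]  ->  [[-44168, -34525], [-114027, -89132]]
... * rho(b^-1) = [[18, -7], [13, -5]]  ->  [[-1243849, 481801], [-3211202, 1243849]]
... * rho(b^-1) = [[18, -7], [13, -5]]  ->  [[-16125869, 6297938], [-41631599, 16259169]]
... * rho(a) = [[1, 1], [-2, -1]]  ->  [[-28721745, -22423807], [-74149937, -57890768]]
... * rho(a) = [[1, 1], [-2, -1]]  ->  [[16125869, -6297938], [41631599, -16259169]]
... * rho(b) = [[-5, 7], [-13, 18]]  ->  [[1243849, -481801], [3211202, -1243849]]
... * rho(b) = [[-5, 7], [-13, 18]]  ->  [[44168, 34525], [114027, 89132]]
tr = 44168 + 89132 = 133300

133300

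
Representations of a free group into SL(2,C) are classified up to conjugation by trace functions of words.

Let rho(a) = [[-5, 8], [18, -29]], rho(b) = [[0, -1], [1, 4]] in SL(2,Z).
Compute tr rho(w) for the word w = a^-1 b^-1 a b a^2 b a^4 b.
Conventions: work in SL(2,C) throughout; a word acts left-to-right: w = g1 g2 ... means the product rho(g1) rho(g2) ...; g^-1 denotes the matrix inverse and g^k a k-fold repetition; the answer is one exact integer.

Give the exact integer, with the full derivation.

rho(a^-1) = [[-29, -8], [-18, -5]]
... * rho(b^-1) = [[4, 1], [-1, 0]]  ->  [[-108, -29], [-67, -18]]
... * rho(a) = [[-5, 8], [18, -29]]  ->  [[18, -23], [11, -14]]
... * rho(b) = [[0, -1], [1, 4]]  ->  [[-23, -110], [-14, -67]]
... * rho(a) = [[-5, 8], [18, -29]]  ->  [[-1865, 3006], [-1136, 1831]]
... * rho(a) = [[-5, 8], [18, -29]]  ->  [[63433, -102094], [38638, -62187]]
... * rho(b) = [[0, -1], [1, 4]]  ->  [[-102094, -471809], [-62187, -287386]]
... * rho(a) = [[-5, 8], [18, -29]]  ->  [[-7982092, 12865709], [-4862013, 7836698]]
... * rho(a) = [[-5, 8], [18, -29]]  ->  [[271493222, -436962297], [165370629, -266160346]]
... * rho(a) = [[-5, 8], [18, -29]]  ->  [[-9222787456, 14843852389], [-5617739373, 9041615066]]
... * rho(a) = [[-5, 8], [18, -29]]  ->  [[313303280282, -504254018929], [190837768053, -307148751898]]
... * rho(b) = [[0, -1], [1, 4]]  ->  [[-504254018929, -2330319355998], [-307148751898, -1419432775645]]
tr = -504254018929 + -1419432775645 = -1923686794574

-1923686794574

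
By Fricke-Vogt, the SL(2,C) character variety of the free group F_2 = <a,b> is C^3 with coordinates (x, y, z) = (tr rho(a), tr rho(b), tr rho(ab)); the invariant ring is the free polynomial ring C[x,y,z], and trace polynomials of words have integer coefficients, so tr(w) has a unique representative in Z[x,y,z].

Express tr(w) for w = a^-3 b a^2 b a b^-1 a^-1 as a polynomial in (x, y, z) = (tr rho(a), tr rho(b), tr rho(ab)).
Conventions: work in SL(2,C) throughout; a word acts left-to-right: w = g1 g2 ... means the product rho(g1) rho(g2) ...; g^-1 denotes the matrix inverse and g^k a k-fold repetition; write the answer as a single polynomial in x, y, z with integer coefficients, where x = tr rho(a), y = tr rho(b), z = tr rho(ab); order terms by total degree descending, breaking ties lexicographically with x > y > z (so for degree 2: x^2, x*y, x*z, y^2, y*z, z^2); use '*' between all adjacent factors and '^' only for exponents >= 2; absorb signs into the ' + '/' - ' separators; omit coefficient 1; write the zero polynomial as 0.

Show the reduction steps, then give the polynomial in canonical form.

-x^5*y*z^2 + x^6*z + 2*x^4*y^2*z + x^4*z^3 - x^5*y - x^3*y^3 + x^3*y*z^2 - 6*x^4*z - 4*x^2*y^2*z - 2*x^2*z^3 + 6*x^3*y + 2*x*y^3 + 2*x*y*z^2 + 8*x^2*z - 7*x*y - z

reduce: trace(a b a) = trace(a) trace(b a) - trace(b) = x*z - y
reduce: trace(a^2 b a) = trace(a) trace(a b a) - trace(a b) = x^2*z - x*y - z
trace(b a b a) = trace(b a) trace(b a) - trace(1)   [split at repeated b] = z^2 - 2
trace(b a b) = trace(b) trace(a b) - trace(a) = y*z - x
so trace(b a^2 b a) = trace(a) trace(b a b a) - trace(b a b) = x*z^2 - y*z - x
trace(a^2) = trace(a) trace(a) - trace(1) = x^2 - 2
trace(b a^2 b) = trace(b) trace(a^2 b) - trace(a^2) = x*y*z - x^2 - y^2 + 2
so trace(a b a^2 b a) = trace(a) trace(b a^2 b a) - trace(b a^2 b) = x^2*z^2 - 2*x*y*z + y^2 - 2
reduce: trace(b a b a b a) = trace(a b) trace(a b a b) - trace(a^-1 b^-1)   [split at repeated a] = z^3 - 3*z
so trace(b a b a b) = trace(b) trace(a b a b) - trace(a b a) = y*z^2 - x*z - y
trace(a b a^2 b a b) = trace(a) trace(b a b a b a) - trace(b a b a b) = x*z^3 - y*z^2 - 2*x*z + y
trace(b a^2 b a b^-1 a) = trace(a b a^2 b a) trace(b) - trace(a b a^2 b a b) = x^2*y*z^2 - 2*x*y^2*z - x*z^3 + y^3 + y*z^2 + 2*x*z - 3*y
reduce: trace(a^-1 b a^2 b a b^-1) = trace(b a^2 b a b^-1) trace(a) - trace(b a^2 b a b^-1 a) = -x^2*y*z^2 + x^3*z + 2*x*y^2*z + x*z^3 - x^2*y - y^3 - y*z^2 - 3*x*z + 3*y
trace(a^-1 b a^2 b a b^-1 a^-1) = trace(a^-1 b a^2 b a b^-1) trace(a) - trace(a^-1 b a^2 b a b^-1 a) = -x^3*y*z^2 + x^4*z + 2*x^2*y^2*z + x^2*z^3 - x^3*y - x*y^3 - x*y*z^2 - 4*x^2*z + 4*x*y + z
trace(a^-3 b a^2 b a b^-1) = trace(a^-1 b a^2 b a b^-1 a^-1) trace(a) - trace(a^-1 b a^2 b a b^-1) = -x^4*y*z^2 + x^5*z + 2*x^3*y^2*z + x^3*z^3 - x^4*y - x^2*y^3 - 5*x^3*z - 2*x*y^2*z - x*z^3 + 5*x^2*y + y^3 + y*z^2 + 4*x*z - 3*y
trace(a^-3 b a^2 b a b^-1 a^-1) = trace(a^-3 b a^2 b a b^-1) trace(a) - trace(a^-3 b a^2 b a b^-1 a) = -x^5*y*z^2 + x^6*z + 2*x^4*y^2*z + x^4*z^3 - x^5*y - x^3*y^3 + x^3*y*z^2 - 6*x^4*z - 4*x^2*y^2*z - 2*x^2*z^3 + 6*x^3*y + 2*x*y^3 + 2*x*y*z^2 + 8*x^2*z - 7*x*y - z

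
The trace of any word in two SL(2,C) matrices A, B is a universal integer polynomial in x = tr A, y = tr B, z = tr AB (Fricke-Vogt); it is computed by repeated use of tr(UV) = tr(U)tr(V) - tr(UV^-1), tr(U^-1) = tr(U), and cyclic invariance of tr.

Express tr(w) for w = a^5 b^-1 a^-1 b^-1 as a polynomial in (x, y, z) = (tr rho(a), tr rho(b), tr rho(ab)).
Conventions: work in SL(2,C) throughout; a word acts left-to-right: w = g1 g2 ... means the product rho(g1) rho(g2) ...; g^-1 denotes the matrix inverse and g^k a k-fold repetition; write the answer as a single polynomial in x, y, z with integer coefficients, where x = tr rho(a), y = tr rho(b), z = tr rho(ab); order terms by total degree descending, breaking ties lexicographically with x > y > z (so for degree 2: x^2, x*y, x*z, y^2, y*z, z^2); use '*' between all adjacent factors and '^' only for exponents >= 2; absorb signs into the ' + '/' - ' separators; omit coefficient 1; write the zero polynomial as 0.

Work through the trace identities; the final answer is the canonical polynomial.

so tr(a^2) = tr(a) tr(a) - tr(1)   [square of a] = x^2 - 2
tr(a^3) = tr(a) tr(a^2) - tr(a)   [square of a] = x^3 - 3*x
reduce: tr(a^4) = tr(a) tr(a^3) - tr(a^2)   [square of a] = x^4 - 4*x^2 + 2
tr(b a^2) = tr(a) tr(b a) - tr(b)   [square of a] = x*z - y
so tr(a b a^2) = tr(a) tr(b a^2) - tr(b a)   [square of a] = x^2*z - x*y - z
so tr(a^4 b) = tr(a) tr(a b a^2) - tr(a b a)   [square of a] = x^3*z - x^2*y - 2*x*z + y
tr(b^-1 a^4) = tr(a^4) tr(b) - tr(a^4 b)   [inverse elimination on b] = x^4*y - x^3*z - 3*x^2*y + 2*x*z + y
tr(b^2 a^4) = tr(b) tr(a^4 b) - tr(a^4)   [square of b] = x^3*y*z - x^4 - x^2*y^2 - 2*x*y*z + 4*x^2 + y^2 - 2
tr(b^2 a^3) = tr(b) tr(a^3 b) - tr(a^3)   [square of b] = x^2*y*z - x^3 - x*y^2 - y*z + 3*x
reduce: tr(b a^5 b) = tr(a) tr(b^2 a^4) - tr(b^2 a^3)   [square of a] = x^4*y*z - x^5 - x^3*y^2 - 3*x^2*y*z + 5*x^3 + 2*x*y^2 + y*z - 5*x
so tr(b a b a) = tr(a b) tr(a b) - tr(1)   [split at a repeated a] = z^2 - 2
so tr(b a b) = tr(b) tr(a b) - tr(a)   [square of b] = y*z - x
so tr(b a b a^2) = tr(a) tr(b a b a) - tr(b a b)   [square of a] = x*z^2 - y*z - x
so tr(b a b a^3) = tr(a) tr(b a b a^2) - tr(b a b a)   [square of a] = x^2*z^2 - x*y*z - x^2 - z^2 + 2
tr(a^3 b a b a) = tr(a) tr(b a b a^3) - tr(b a b a^2)   [square of a] = x^3*z^2 - x^2*y*z - x^3 - 2*x*z^2 + y*z + 3*x
so tr(b a^5 b a) = tr(a) tr(a^3 b a b a) - tr(a^3 b a b)   [square of a] = x^4*z^2 - x^3*y*z - x^4 - 3*x^2*z^2 + 2*x*y*z + 4*x^2 + z^2 - 2
tr(a^5 b a^-1 b) = tr(b a^5 b) tr(a) - tr(b a^5 b a)   [inverse elimination on a] = x^5*y*z - x^6 - x^4*y^2 - x^4*z^2 - 2*x^3*y*z + 6*x^4 + 2*x^2*y^2 + 3*x^2*z^2 - x*y*z - 9*x^2 - z^2 + 2
so tr(a^-1 b^-1 a^5 b) = tr(a^5 b a^-1) tr(b) - tr(a^5 b a^-1 b)   [inverse elimination on b] = -x^5*y*z + x^6 + x^4*y^2 + x^4*z^2 + 3*x^3*y*z - 6*x^4 - 3*x^2*y^2 - 3*x^2*z^2 - x*y*z + 9*x^2 + y^2 + z^2 - 2
so tr(a^5 b^-1 a^-1 b^-1) = tr(a^-1 b^-1 a^5) tr(b) - tr(a^-1 b^-1 a^5 b)   [inverse elimination on b] = x^5*y*z - x^6 - x^4*z^2 - 4*x^3*y*z + 6*x^4 + 3*x^2*z^2 + 3*x*y*z - 9*x^2 - z^2 + 2

x^5*y*z - x^6 - x^4*z^2 - 4*x^3*y*z + 6*x^4 + 3*x^2*z^2 + 3*x*y*z - 9*x^2 - z^2 + 2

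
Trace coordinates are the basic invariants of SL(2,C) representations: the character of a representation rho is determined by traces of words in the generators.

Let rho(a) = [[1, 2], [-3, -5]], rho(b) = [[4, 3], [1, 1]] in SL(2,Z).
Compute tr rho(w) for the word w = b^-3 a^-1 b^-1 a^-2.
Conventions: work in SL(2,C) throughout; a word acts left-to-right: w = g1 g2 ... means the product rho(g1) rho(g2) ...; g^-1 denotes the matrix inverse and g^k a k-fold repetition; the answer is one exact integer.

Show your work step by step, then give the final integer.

rho(b^-1) = [[1, -3], [-1, 4]]
... * rho(b^-1) = [[1, -3], [-1, 4]]  ->  [[4, -15], [-5, 19]]
... * rho(b^-1) = [[1, -3], [-1, 4]]  ->  [[19, -72], [-24, 91]]
... * rho(a^-1) = [[-5, -2], [3, 1]]  ->  [[-311, -110], [393, 139]]
... * rho(b^-1) = [[1, -3], [-1, 4]]  ->  [[-201, 493], [254, -623]]
... * rho(a^-1) = [[-5, -2], [3, 1]]  ->  [[2484, 895], [-3139, -1131]]
... * rho(a^-1) = [[-5, -2], [3, 1]]  ->  [[-9735, -4073], [12302, 5147]]
tr = -9735 + 5147 = -4588

-4588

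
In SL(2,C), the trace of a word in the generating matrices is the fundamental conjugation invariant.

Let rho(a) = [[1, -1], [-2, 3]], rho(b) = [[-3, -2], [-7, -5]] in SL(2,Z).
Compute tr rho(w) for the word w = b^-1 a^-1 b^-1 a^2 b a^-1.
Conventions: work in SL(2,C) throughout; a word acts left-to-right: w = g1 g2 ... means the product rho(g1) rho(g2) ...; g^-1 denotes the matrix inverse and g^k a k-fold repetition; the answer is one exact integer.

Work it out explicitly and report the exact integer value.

2764

rho(b^-1) = [[-5, 2], [7, -3]]
... * rho(a^-1) = [[3, 1], [2, 1]]  ->  [[-11, -3], [15, 4]]
... * rho(b^-1) = [[-5, 2], [7, -3]]  ->  [[34, -13], [-47, 18]]
... * rho(a) = [[1, -1], [-2, 3]]  ->  [[60, -73], [-83, 101]]
... * rho(a) = [[1, -1], [-2, 3]]  ->  [[206, -279], [-285, 386]]
... * rho(b) = [[-3, -2], [-7, -5]]  ->  [[1335, 983], [-1847, -1360]]
... * rho(a^-1) = [[3, 1], [2, 1]]  ->  [[5971, 2318], [-8261, -3207]]
tr = 5971 + -3207 = 2764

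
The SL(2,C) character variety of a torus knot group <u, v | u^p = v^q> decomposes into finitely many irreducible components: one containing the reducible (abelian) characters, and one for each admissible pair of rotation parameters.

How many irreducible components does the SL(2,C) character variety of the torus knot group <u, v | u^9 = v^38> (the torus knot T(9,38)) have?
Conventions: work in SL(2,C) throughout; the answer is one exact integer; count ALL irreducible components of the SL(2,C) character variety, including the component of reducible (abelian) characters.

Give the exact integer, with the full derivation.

In the torus knot group T(9,38), u^9 = v^38 is central, so an irreducible representation sends it to +I or -I (Schur).
On an irreducible component, tr(u) is locked at 2*cos(pi*alpha/9) for some alpha in 1..8, and tr(v) at 2*cos(pi*beta/38) for some beta in 1..37.
u^9 = (-1)^alpha I and v^38 = (-1)^beta I must agree, so alpha and beta have equal parity.
Enumerate parity-matched pairs: 4*19 odd-odd plus 4*18 even-even gives 148.
Total: 148 irreducible-character components + 1 reducible (abelian) component = 149.

149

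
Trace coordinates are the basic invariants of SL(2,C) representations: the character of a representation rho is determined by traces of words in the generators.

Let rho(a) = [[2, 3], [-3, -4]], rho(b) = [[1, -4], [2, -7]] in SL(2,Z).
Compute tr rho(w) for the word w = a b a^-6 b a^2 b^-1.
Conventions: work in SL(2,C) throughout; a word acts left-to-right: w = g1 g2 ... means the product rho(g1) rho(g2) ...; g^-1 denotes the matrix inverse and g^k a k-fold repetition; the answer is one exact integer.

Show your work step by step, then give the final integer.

rho(a) = [[2, 3], [-3, -4]]
... * rho(b) = [[1, -4], [2, -7]]  ->  [[8, -29], [-11, 40]]
... * rho(a^-1) = [[-4, -3], [3, 2]]  ->  [[-119, -82], [164, 113]]
... * rho(a^-1) = [[-4, -3], [3, 2]]  ->  [[230, 193], [-317, -266]]
... * rho(a^-1) = [[-4, -3], [3, 2]]  ->  [[-341, -304], [470, 419]]
... * rho(a^-1) = [[-4, -3], [3, 2]]  ->  [[452, 415], [-623, -572]]
... * rho(a^-1) = [[-4, -3], [3, 2]]  ->  [[-563, -526], [776, 725]]
... * rho(a^-1) = [[-4, -3], [3, 2]]  ->  [[674, 637], [-929, -878]]
... * rho(b) = [[1, -4], [2, -7]]  ->  [[1948, -7155], [-2685, 9862]]
... * rho(a) = [[2, 3], [-3, -4]]  ->  [[25361, 34464], [-34956, -47503]]
... * rho(a) = [[2, 3], [-3, -4]]  ->  [[-52670, -61773], [72597, 85144]]
... * rho(b^-1) = [[-7, 4], [-2, 1]]  ->  [[492236, -272453], [-678467, 375532]]
tr = 492236 + 375532 = 867768

867768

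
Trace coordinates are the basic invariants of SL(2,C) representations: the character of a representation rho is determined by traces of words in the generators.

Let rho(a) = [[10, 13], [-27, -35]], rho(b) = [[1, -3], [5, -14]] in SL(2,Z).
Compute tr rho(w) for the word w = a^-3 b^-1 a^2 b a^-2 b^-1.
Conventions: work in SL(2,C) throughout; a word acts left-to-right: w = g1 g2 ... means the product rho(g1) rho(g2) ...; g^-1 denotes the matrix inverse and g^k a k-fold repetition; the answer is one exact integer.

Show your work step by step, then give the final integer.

52400541355279

rho(a^-1) = [[-35, -13], [27, 10]]
... * rho(a^-1) = [[-35, -13], [27, 10]]  ->  [[874, 325], [-675, -251]]
... * rho(a^-1) = [[-35, -13], [27, 10]]  ->  [[-21815, -8112], [16848, 6265]]
... * rho(b^-1) = [[-14, 3], [-5, 1]]  ->  [[345970, -73557], [-267197, 56809]]
... * rho(a) = [[10, 13], [-27, -35]]  ->  [[5445739, 7072105], [-4205813, -5461876]]
... * rho(a) = [[10, 13], [-27, -35]]  ->  [[-136489445, -176729068], [105412522, 136490091]]
... * rho(b) = [[1, -3], [5, -14]]  ->  [[-1020134785, 2883675287], [787862977, -2227098840]]
... * rho(a^-1) = [[-35, -13], [27, 10]]  ->  [[113563950224, 42098505075], [-87706872875, -32513207101]]
... * rho(a^-1) = [[-35, -13], [27, 10]]  ->  [[-2838078620815, -1055346302162], [2191883958898, 815057276365]]
... * rho(b^-1) = [[-14, 3], [-5, 1]]  ->  [[45009832202220, -9569582164607], [-34761661806397, 7390709153059]]
tr = 45009832202220 + 7390709153059 = 52400541355279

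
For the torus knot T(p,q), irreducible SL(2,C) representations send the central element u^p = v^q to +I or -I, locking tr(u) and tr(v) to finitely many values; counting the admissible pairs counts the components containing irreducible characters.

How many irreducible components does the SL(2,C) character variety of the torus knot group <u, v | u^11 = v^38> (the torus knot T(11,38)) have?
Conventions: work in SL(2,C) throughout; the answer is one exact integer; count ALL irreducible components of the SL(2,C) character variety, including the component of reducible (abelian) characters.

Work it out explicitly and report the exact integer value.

For T(11,38): irreducibility forces the central element u^11 = v^38 to one of +I, -I.
So on each irreducible component the traces are pinned: tr(u) = 2*cos(pi*alpha/11) with 1 <= alpha <= 10, tr(v) = 2*cos(pi*beta/38) with 1 <= beta <= 37.
u^11 = (-1)^alpha I and v^38 = (-1)^beta I must agree, so alpha and beta have equal parity.
Enumerate parity-matched pairs: 5*19 odd-odd plus 5*18 even-even gives 185.
Total: 185 irreducible-character components + 1 reducible (abelian) component = 186.

186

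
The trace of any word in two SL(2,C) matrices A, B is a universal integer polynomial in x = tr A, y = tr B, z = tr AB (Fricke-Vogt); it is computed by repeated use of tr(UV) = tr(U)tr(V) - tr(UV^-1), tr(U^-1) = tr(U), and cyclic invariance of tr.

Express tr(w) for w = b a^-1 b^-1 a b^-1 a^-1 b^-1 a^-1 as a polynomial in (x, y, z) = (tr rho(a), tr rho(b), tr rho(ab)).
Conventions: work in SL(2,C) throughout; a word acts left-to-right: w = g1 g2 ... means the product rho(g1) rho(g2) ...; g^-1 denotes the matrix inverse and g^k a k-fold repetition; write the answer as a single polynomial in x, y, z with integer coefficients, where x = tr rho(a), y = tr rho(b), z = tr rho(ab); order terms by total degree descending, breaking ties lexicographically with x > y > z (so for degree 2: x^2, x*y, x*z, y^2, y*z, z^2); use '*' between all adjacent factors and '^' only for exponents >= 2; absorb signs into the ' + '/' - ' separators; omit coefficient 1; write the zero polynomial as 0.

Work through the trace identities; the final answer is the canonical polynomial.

trace(a^-1) = trace(a) = x
trace(a^-1 b) = trace(b) * trace(a) - trace(b a) = x*y - z
trace(b^-1 a^-1) = trace(a^-1) * trace(b) - trace(a^-1 b) = z
and trace(b a b) = trace(b) * trace(a b) - trace(a) = y*z - x
trace(b a b a) = trace(b a) * trace(b a) - trace(1)   [split at repeated b] = z^2 - 2
and trace(a^-1 b a b) = trace(b a b) * trace(a) - trace(b a b a) = x*y*z - x^2 - z^2 + 2
trace(b^-1 a^-1 b a) = trace(a^-1 b a) * trace(b) - trace(a^-1 b a b) = -x*y*z + x^2 + y^2 + z^2 - 2
and trace(b^-2 a^-1 b a) = trace(b^-1 a^-1 b a) * trace(b) - trace(b^-1 a^-1 b a b) = -x*y^2*z + x^2*y + y^3 + y*z^2 - 3*y
and trace(b^-1 a^-1 b a^-1 b^-1) = trace(b^-2 a^-1 b) * trace(a) - trace(b^-2 a^-1 b a) = x*y^2*z - x^2*y - y^3 - y*z^2 + x*z + 3*y
next, trace(a^2 b) = trace(a) * trace(b a) - trace(b) = x*z - y
next, trace(a^2) = trace(a) * trace(a) - trace(1) = x^2 - 2
and trace(b a^2 b) = trace(b) * trace(a^2 b) - trace(a^2) = x*y*z - x^2 - y^2 + 2
and trace(b a^2 b a) = trace(a) * trace(b a b a) - trace(b a b) = x*z^2 - y*z - x
next, trace(b a^2 b a^-1) = trace(b a^2 b) * trace(a) - trace(b a^2 b a) = x^2*y*z - x^3 - x*y^2 - x*z^2 + y*z + 3*x
trace(a b a^-2 b a) = trace(b a^2 b a^-1) * trace(a) - trace(b a^2 b) = x^3*y*z - x^4 - x^2*y^2 - x^2*z^2 + 4*x^2 + y^2 - 2
trace(b a b a b) = trace(b) * trace(a b a b) - trace(a b a) = y*z^2 - x*z - y
next, trace(b a b a b a) = trace(b a) * trace(b a b a) - trace(b^-1 a^-1)   [split at repeated b] = z^3 - 3*z
trace(b a b a b a^-1) = trace(b a b a b) * trace(a) - trace(b a b a b a) = x*y*z^2 - x^2*z - z^3 - x*y + 3*z
trace(a b a^-2 b a b) = trace(b a b a b a^-1) * trace(a) - trace(b a b a b) = x^2*y*z^2 - x^3*z - x*z^3 - x^2*y - y*z^2 + 4*x*z + y
trace(b^-1 a b a^-2 b a) = trace(a b a^-2 b a) * trace(b) - trace(a b a^-2 b a b) = x^3*y^2*z - x^4*y - x^2*y^3 - 2*x^2*y*z^2 + x^3*z + x*z^3 + 5*x^2*y + y^3 + y*z^2 - 4*x*z - 3*y
trace(a^-1 b a^-1 b^-1 a b a^-1) = trace(b^-1 a b a^-2 b) * trace(a) - trace(b^-1 a b a^-2 b a) = -x^3*y^2*z + x^4*y + x^2*y^3 + 2*x^2*y*z^2 - x^3*z - x*z^3 - 4*x^2*y - y^3 - y*z^2 + 3*x*z + 3*y
trace(b^2) = trace(b) * trace(b) - trace(1) = y^2 - 2
and trace(b a^-1 b) = trace(b^2) * trace(a) - trace(b^2 a) = x*y^2 - y*z - x
trace(a b^3 a) = trace(b) * trace(a^2 b^2) - trace(a^2 b) = x*y^2*z - x^2*y - y^3 - x*z + 3*y
and trace(a b^3 a b) = trace(b) * trace(a b a b^2) - trace(a b a b) = y^2*z^2 - x*y*z - y^2 - z^2 + 2
next, trace(b a b^-1 a b^2) = trace(a b^3 a) * trace(b) - trace(a b^3 a b) = x*y^3*z - x^2*y^2 - y^4 - y^2*z^2 + 4*y^2 + z^2 - 2
trace(b^2 a b) = trace(b) * trace(a b^2) - trace(a b) = y^2*z - x*y - z
and trace(a b^2 a b a) = trace(a) * trace(b^2 a b a) - trace(b^2 a b) = x*y*z^2 - x^2*z - y^2*z + z
trace(a b^2 a b a b) = trace(b) * trace(a b a b a b) - trace(a b a b a) = y*z^3 - x*z^2 - 2*y*z + x
and trace(b a b^-1 a b^2 a) = trace(a b^2 a b a) * trace(b) - trace(a b^2 a b a b) = x*y^2*z^2 - x^2*y*z - y^3*z - y*z^3 + x*z^2 + 3*y*z - x
trace(b a^-1 b a b^-1 a b) = trace(b a b^-1 a b^2) * trace(a) - trace(b a b^-1 a b^2 a) = x^2*y^3*z - x^3*y^2 - x*y^4 - 2*x*y^2*z^2 + x^2*y*z + y^3*z + y*z^3 + 4*x*y^2 - 3*y*z - x
trace(a b a b^2 a) = trace(a) * trace(b a b^2 a) - trace(b a b^2) = x*y*z^2 - x^2*z - y^2*z + z
trace(b a b^-1 a b a b) = trace(a b a b^2 a) * trace(b) - trace(a b a b^2 a b) = x*y^2*z^2 - x^2*y*z - y^3*z - y*z^3 + x*z^2 + 3*y*z - x
trace(a b a b a b a) = trace(a) * trace(b a b a b a) - trace(b a b a b) = x*z^3 - y*z^2 - 2*x*z + y
and trace(a b a b a b a b) = trace(b a) * trace(b a b a b a) - trace(b^-1 a^-1 b^-1 a^-1)   [split at repeated b] = z^4 - 4*z^2 + 2
trace(b a b^-1 a b a b a) = trace(a b a b a b a) * trace(b) - trace(a b a b a b a b) = x*y*z^3 - y^2*z^2 - z^4 - 2*x*y*z + y^2 + 4*z^2 - 2
trace(b a^-1 b a b^-1 a b a) = trace(b a b^-1 a b a b) * trace(a) - trace(b a b^-1 a b a b a) = x^2*y^2*z^2 - x^3*y*z - x*y^3*z - 2*x*y*z^3 + x^2*z^2 + y^2*z^2 + z^4 + 5*x*y*z - x^2 - y^2 - 4*z^2 + 2
and trace(b^-1 a b a^-1 b a^-1 b a) = trace(b a^-1 b a b^-1 a b) * trace(a) - trace(b a^-1 b a b^-1 a b a) = x^3*y^3*z - x^4*y^2 - x^2*y^4 - 3*x^2*y^2*z^2 + 2*x^3*y*z + 2*x*y^3*z + 3*x*y*z^3 + 4*x^2*y^2 - x^2*z^2 - y^2*z^2 - z^4 - 8*x*y*z + y^2 + 4*z^2 - 2
trace(a^-1 b a^-1 b^-1 a b a^-1 b) = trace(b^-1 a b a^-1 b a^-1 b) * trace(a) - trace(b^-1 a b a^-1 b a^-1 b a) = -x^3*y^3*z + x^4*y^2 + x^2*y^4 + 3*x^2*y^2*z^2 - 2*x^3*y*z - 2*x*y^3*z - 3*x*y*z^3 - 3*x^2*y^2 + x^2*z^2 + y^2*z^2 + z^4 + 7*x*y*z - x^2 - y^2 - 4*z^2 + 2
next, trace(a^-1 b^-1 a^-1 b a^-1 b^-1 a b) = trace(a^-1 b a^-1 b^-1 a b a^-1) * trace(b) - trace(a^-1 b a^-1 b^-1 a b a^-1 b) = -x^2*y^2*z^2 + x^3*y*z + 2*x*y^3*z + 2*x*y*z^3 - x^2*y^2 - x^2*z^2 - y^4 - 2*y^2*z^2 - z^4 - 4*x*y*z + x^2 + 4*y^2 + 4*z^2 - 2
and trace(b a^-1 b^-1 a b^-1 a^-1 b^-1 a^-1) = trace(a^-1 b^-1 a^-1 b a^-1 b^-1 a) * trace(b) - trace(a^-1 b^-1 a^-1 b a^-1 b^-1 a b) = x^2*y^2*z^2 - x^3*y*z - x*y^3*z - 2*x*y*z^3 + x^2*z^2 + y^2*z^2 + z^4 + 5*x*y*z - x^2 - y^2 - 4*z^2 + 2

x^2*y^2*z^2 - x^3*y*z - x*y^3*z - 2*x*y*z^3 + x^2*z^2 + y^2*z^2 + z^4 + 5*x*y*z - x^2 - y^2 - 4*z^2 + 2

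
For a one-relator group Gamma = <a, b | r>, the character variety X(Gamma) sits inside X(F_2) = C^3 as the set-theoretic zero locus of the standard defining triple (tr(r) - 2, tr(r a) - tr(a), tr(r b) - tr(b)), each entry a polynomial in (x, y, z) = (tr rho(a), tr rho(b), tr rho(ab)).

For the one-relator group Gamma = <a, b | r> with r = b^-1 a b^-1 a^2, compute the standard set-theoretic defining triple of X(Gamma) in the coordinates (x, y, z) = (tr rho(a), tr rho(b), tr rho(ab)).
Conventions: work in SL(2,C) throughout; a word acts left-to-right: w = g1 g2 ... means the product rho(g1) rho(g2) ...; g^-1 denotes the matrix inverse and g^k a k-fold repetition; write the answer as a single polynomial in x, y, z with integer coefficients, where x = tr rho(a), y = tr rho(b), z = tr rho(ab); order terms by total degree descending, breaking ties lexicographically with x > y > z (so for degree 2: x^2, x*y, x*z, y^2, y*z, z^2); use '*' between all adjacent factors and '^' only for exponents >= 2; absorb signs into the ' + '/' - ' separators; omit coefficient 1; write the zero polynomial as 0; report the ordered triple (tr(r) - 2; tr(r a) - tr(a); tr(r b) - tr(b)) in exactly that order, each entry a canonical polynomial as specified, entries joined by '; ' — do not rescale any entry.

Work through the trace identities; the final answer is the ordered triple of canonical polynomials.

x^3*y^2 - 2*x^2*y*z - x*y^2 + x*z^2 + y*z - x - 2; x^4*y^2 - 2*x^3*y*z - 2*x^2*y^2 + x^2*z^2 + 3*x*y*z - x^2 - z^2 - x + 2; x^3*y - x^2*z - 2*x*y - y + z

tr(a^2) = tr(a) * tr(a) - tr(1)  (reduce the a square) = x^2 - 2
tr(a^3) = tr(a) * tr(a^2) - tr(a)  (reduce the a square) = x^3 - 3*x
tr(a b a) = tr(a) * tr(b a) - tr(b)  (reduce the a square) = x*z - y
tr(a^3 b) = tr(a) * tr(a b a) - tr(a b)  (reduce the a square) = x^2*z - x*y - z
so tr(a^2 b^-1 a) = tr(a^3) * tr(b) - tr(a^3 b)  (eliminate b^-1) = x^3*y - x^2*z - 2*x*y + z
reduce: tr(b a b a) = tr(a b) * tr(a b) - tr(1)  (split on a) = z^2 - 2
reduce: tr(b a b) = tr(b) * tr(a b) - tr(a)  (reduce the b square) = y*z - x
so tr(a b a^2 b) = tr(a) * tr(b a b a) - tr(b a b)  (reduce the a square) = x*z^2 - y*z - x
reduce: tr(a^2 b^-1 a b) = tr(a b a^2) * tr(b) - tr(a b a^2 b)  (eliminate b^-1) = x^2*y*z - x*y^2 - x*z^2 + x
reduce: tr(b^-1 a b^-1 a^2) = tr(a^2 b^-1 a) * tr(b) - tr(a^2 b^-1 a b)  (eliminate b^-1) = x^3*y^2 - 2*x^2*y*z - x*y^2 + x*z^2 + y*z - x
reduce: tr(a^4) = tr(a) * tr(a^3) - tr(a^2)  (reduce the a square) = x^4 - 4*x^2 + 2
so tr(a^4 b) = tr(a) * tr(a^2 b a) - tr(a^2 b)  (reduce the a square) = x^3*z - x^2*y - 2*x*z + y
tr(a^3 b^-1 a) = tr(a^4) * tr(b) - tr(a^4 b)  (eliminate b^-1) = x^4*y - x^3*z - 3*x^2*y + 2*x*z + y
reduce: tr(a b a^3 b) = tr(a) * tr(b a b a^2) - tr(b a b a)  (reduce the a square) = x^2*z^2 - x*y*z - x^2 - z^2 + 2
reduce: tr(a^3 b^-1 a b) = tr(a b a^3) * tr(b) - tr(a b a^3 b)  (eliminate b^-1) = x^3*y*z - x^2*y^2 - x^2*z^2 - x*y*z + x^2 + y^2 + z^2 - 2
so tr(b^-1 a b^-1 a^3) = tr(a^3 b^-1 a) * tr(b) - tr(a^3 b^-1 a b)  (eliminate b^-1) = x^4*y^2 - 2*x^3*y*z - 2*x^2*y^2 + x^2*z^2 + 3*x*y*z - x^2 - z^2 + 2
assemble the triple (tr(r) - 2; tr(r a) - x; tr(r b) - y)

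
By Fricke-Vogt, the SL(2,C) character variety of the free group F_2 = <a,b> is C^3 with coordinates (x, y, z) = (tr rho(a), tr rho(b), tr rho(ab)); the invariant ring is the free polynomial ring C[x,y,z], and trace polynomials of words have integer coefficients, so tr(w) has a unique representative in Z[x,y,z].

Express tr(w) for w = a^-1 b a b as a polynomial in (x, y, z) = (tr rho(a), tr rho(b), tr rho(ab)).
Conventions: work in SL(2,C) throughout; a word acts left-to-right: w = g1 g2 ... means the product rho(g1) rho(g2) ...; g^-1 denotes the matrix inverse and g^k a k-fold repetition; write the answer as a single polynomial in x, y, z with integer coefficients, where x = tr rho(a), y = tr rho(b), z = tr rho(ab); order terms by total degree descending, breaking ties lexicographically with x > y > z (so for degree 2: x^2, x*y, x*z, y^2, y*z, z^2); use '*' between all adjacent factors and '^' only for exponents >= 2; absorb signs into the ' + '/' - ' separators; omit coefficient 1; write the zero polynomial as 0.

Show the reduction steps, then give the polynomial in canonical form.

x*y*z - x^2 - z^2 + 2

and tr(b a b) = tr(b) * tr(a b) - tr(a)  (reduce the b square) = y*z - x
and tr(b a b a) = tr(b a) * tr(b a) - tr(1)  (split on b) = z^2 - 2
next, tr(a^-1 b a b) = tr(b a b) * tr(a) - tr(b a b a)  (eliminate a^-1) = x*y*z - x^2 - z^2 + 2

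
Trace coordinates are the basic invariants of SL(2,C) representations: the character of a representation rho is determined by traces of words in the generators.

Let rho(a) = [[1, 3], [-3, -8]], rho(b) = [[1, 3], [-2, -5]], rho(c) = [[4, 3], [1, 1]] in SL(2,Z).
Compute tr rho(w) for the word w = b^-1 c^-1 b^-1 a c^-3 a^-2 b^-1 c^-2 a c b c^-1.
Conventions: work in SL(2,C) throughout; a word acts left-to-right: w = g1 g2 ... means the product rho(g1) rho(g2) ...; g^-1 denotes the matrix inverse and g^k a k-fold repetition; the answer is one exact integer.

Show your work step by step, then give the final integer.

rho(b^-1) = [[-5, -3], [2, 1]]
... * rho(c^-1) = [[1, -3], [-1, 4]]  ->  [[-2, 3], [1, -2]]
... * rho(b^-1) = [[-5, -3], [2, 1]]  ->  [[16, 9], [-9, -5]]
... * rho(a) = [[1, 3], [-3, -8]]  ->  [[-11, -24], [6, 13]]
... * rho(c^-1) = [[1, -3], [-1, 4]]  ->  [[13, -63], [-7, 34]]
... * rho(c^-1) = [[1, -3], [-1, 4]]  ->  [[76, -291], [-41, 157]]
... * rho(c^-1) = [[1, -3], [-1, 4]]  ->  [[367, -1392], [-198, 751]]
... * rho(a^-1) = [[-8, -3], [3, 1]]  ->  [[-7112, -2493], [3837, 1345]]
... * rho(a^-1) = [[-8, -3], [3, 1]]  ->  [[49417, 18843], [-26661, -10166]]
... * rho(b^-1) = [[-5, -3], [2, 1]]  ->  [[-209399, -129408], [112973, 69817]]
... * rho(c^-1) = [[1, -3], [-1, 4]]  ->  [[-79991, 110565], [43156, -59651]]
... * rho(c^-1) = [[1, -3], [-1, 4]]  ->  [[-190556, 682233], [102807, -368072]]
... * rho(a) = [[1, 3], [-3, -8]]  ->  [[-2237255, -6029532], [1207023, 3252997]]
... * rho(c) = [[4, 3], [1, 1]]  ->  [[-14978552, -12741297], [8081089, 6874066]]
... * rho(b) = [[1, 3], [-2, -5]]  ->  [[10504042, 18770829], [-5667043, -10127063]]
... * rho(c^-1) = [[1, -3], [-1, 4]]  ->  [[-8266787, 43571190], [4460020, -23507123]]
tr = -8266787 + -23507123 = -31773910

-31773910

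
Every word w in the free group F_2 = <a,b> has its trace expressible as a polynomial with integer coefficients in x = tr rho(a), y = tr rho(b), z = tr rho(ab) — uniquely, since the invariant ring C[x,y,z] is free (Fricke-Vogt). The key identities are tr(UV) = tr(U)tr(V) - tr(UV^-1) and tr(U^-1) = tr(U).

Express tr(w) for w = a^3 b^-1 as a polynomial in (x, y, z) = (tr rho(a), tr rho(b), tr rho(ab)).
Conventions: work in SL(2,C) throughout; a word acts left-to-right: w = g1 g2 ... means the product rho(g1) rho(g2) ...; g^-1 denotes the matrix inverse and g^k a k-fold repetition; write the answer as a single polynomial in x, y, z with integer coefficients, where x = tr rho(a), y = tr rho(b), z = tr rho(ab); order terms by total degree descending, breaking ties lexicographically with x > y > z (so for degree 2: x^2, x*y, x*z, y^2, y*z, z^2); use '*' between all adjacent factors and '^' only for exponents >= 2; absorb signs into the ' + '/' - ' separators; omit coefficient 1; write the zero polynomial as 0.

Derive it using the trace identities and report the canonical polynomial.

x^3*y - x^2*z - 2*x*y + z

trace(a^2) = trace(a) * trace(a) - trace(1) = x^2 - 2
trace(a^3) = trace(a) * trace(a^2) - trace(a) = x^3 - 3*x
trace(a b a) = trace(a) * trace(b a) - trace(b) = x*z - y
trace(a^3 b) = trace(a) * trace(a b a) - trace(a b) = x^2*z - x*y - z
trace(a^3 b^-1) = trace(a^3) * trace(b) - trace(a^3 b) = x^3*y - x^2*z - 2*x*y + z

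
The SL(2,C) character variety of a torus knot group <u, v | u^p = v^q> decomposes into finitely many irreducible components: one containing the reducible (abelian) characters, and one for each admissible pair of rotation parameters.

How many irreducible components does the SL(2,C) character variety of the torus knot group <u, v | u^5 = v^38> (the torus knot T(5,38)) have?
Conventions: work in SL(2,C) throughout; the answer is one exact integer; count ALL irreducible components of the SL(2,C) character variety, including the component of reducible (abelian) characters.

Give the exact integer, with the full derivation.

75

In the torus knot group T(5,38), u^5 = v^38 is central, so an irreducible representation sends it to +I or -I (Schur).
On an irreducible component, tr(u) is locked at 2*cos(pi*alpha/5) for some alpha in 1..4, and tr(v) at 2*cos(pi*beta/38) for some beta in 1..37.
Consistency of u^5 = (-1)^alpha I with v^38 = (-1)^beta I forces alpha = beta (mod 2).
Counting: 2 odd alphas x 19 odd betas + 2 even alphas x 18 even betas = 38 + 36 = 74.
Total: 74 irreducible-character components + 1 reducible (abelian) component = 75.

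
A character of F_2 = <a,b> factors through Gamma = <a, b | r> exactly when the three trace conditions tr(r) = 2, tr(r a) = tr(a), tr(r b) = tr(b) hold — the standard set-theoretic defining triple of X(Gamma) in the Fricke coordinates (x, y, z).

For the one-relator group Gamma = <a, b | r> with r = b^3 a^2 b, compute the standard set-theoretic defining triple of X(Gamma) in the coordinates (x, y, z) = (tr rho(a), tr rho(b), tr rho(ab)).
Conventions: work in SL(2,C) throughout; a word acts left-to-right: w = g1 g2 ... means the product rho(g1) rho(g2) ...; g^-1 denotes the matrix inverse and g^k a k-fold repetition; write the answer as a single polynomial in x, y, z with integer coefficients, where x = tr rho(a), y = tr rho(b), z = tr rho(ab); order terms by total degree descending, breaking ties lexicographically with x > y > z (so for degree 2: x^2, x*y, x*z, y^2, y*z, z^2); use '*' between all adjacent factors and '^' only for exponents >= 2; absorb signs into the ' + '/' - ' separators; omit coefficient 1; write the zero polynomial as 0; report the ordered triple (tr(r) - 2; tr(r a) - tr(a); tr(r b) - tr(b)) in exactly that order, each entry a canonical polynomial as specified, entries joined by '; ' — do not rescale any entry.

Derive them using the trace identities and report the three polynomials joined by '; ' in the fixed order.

x*y^3*z - x^2*y^2 - y^4 - 2*x*y*z + x^2 + 4*y^2 - 4; x*y^2*z^2 - x^2*y*z - y^3*z - x*z^2 + 2*y*z; x*y^4*z - x^2*y^3 - y^5 - 3*x*y^2*z + 2*x^2*y + 5*y^3 + x*z - 6*y

apply: tr(a^2 b) = tr(a) tr(b a) - tr(b) = x*z - y
tr(a^2) = tr(a) tr(a) - tr(1) = x^2 - 2
use: tr(a^2 b^2) = tr(b) tr(a^2 b) - tr(a^2) = x*y*z - x^2 - y^2 + 2
tr(b^2 a^2 b) = tr(b) tr(a^2 b^2) - tr(a^2 b) = x*y^2*z - x^2*y - y^3 - x*z + 3*y
tr(b^3 a^2 b) = tr(b) tr(b^2 a^2 b) - tr(b^2 a^2) = x*y^3*z - x^2*y^2 - y^4 - 2*x*y*z + x^2 + 4*y^2 - 2
tr(a b a b) = tr(b a) tr(b a) - tr(1)   [split at repeated b] = z^2 - 2
use: tr(b a b^2 a) = tr(b) tr(a b a b) - tr(a b a) = y*z^2 - x*z - y
apply: tr(a b^2) = tr(b) tr(a b) - tr(a) = y*z - x
apply: tr(b a b^2) = tr(b) tr(a b^2) - tr(a b) = y^2*z - x*y - z
apply: tr(b a^2 b a b) = tr(a) tr(b a b^2 a) - tr(b a b^2) = x*y*z^2 - x^2*z - y^2*z + z
apply: tr(b a^2 b a) = tr(a) tr(b a b a) - tr(b a b) = x*z^2 - y*z - x
use: tr(b^3 a^2 b a) = tr(b) tr(b a^2 b a b) - tr(b a^2 b a) = x*y^2*z^2 - x^2*y*z - y^3*z - x*z^2 + 2*y*z + x
apply: tr(b^3 a^2 b^2) = tr(b) tr(a^2 b^4) - tr(a^2 b^3)  (reduce the b square) = x*y^4*z - x^2*y^3 - y^5 - 3*x*y^2*z + 2*x^2*y + 5*y^3 + x*z - 5*y
assemble the triple (tr(r) - 2; tr(r a) - x; tr(r b) - y)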